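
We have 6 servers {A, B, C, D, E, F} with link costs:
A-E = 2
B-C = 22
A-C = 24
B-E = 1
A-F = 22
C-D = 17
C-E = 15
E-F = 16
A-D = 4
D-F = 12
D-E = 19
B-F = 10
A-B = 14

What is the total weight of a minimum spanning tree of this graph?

Prim's algorithm from F:
Step 1: cheapest edge leaving the tree is B-F (10); add B.
Step 2: cheapest edge leaving the tree is B-E (1); add E.
Step 3: cheapest edge leaving the tree is A-E (2); add A.
Step 4: cheapest edge leaving the tree is A-D (4); add D.
Step 5: cheapest edge leaving the tree is C-E (15); add C.
MST edges: B-F, B-E, A-E, A-D, C-E; total weight 10+1+2+4+15 = 32.

32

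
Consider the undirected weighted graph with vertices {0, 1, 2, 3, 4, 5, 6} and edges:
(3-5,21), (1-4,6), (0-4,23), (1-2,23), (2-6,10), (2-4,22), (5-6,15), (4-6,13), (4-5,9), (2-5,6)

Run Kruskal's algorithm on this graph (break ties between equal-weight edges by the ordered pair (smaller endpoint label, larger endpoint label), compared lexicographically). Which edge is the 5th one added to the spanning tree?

3-5

Kruskal's algorithm — process edges by increasing weight (ties by edge label):
1-4 (6): add — endpoints in different components.
2-5 (6): add — endpoints in different components.
4-5 (9): add — endpoints in different components.
2-6 (10): add — endpoints in different components.
4-6 (13): skip — 4 and 6 already connected.
5-6 (15): skip — 5 and 6 already connected.
3-5 (21): add — endpoints in different components.
2-4 (22): skip — 2 and 4 already connected.
0-4 (23): add — endpoints in different components.
The 5th edge added is 3-5.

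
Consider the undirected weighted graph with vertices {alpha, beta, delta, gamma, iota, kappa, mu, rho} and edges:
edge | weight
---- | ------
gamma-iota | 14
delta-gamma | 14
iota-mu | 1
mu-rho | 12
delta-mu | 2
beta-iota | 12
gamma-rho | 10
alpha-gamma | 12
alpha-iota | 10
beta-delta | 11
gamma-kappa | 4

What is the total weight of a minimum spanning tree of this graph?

50

Kruskal: consider edges lightest-first.
iota-mu (1): add — endpoints in different components.
delta-mu (2): add — endpoints in different components.
gamma-kappa (4): add — endpoints in different components.
alpha-iota (10): add — endpoints in different components.
gamma-rho (10): add — endpoints in different components.
beta-delta (11): add — endpoints in different components.
alpha-gamma (12): add — endpoints in different components.
MST edges: iota-mu, delta-mu, gamma-kappa, alpha-iota, gamma-rho, beta-delta, alpha-gamma; total weight 1+2+4+10+10+11+12 = 50.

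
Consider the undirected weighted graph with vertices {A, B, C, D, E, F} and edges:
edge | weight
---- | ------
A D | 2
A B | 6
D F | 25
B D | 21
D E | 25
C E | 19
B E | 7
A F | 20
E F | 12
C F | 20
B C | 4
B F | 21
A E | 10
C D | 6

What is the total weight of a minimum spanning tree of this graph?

Kruskal: consider edges lightest-first.
A D (2): add — endpoints in different components.
B C (4): add — endpoints in different components.
A B (6): add — endpoints in different components.
C D (6): skip — C and D already connected.
B E (7): add — endpoints in different components.
A E (10): skip — A and E already connected.
E F (12): add — endpoints in different components.
MST edges: A D, B C, A B, B E, E F; total weight 2+4+6+7+12 = 31.

31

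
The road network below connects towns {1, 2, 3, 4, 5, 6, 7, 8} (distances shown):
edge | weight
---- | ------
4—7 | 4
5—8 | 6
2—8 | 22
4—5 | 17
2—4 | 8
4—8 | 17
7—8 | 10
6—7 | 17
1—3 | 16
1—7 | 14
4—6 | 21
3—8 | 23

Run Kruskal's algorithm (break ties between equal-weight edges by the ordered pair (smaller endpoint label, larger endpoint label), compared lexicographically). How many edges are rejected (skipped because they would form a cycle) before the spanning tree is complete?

2

Sort edges by weight, then run Kruskal:
4—7 (4): add — endpoints in different components.
5—8 (6): add — endpoints in different components.
2—4 (8): add — endpoints in different components.
7—8 (10): add — endpoints in different components.
1—7 (14): add — endpoints in different components.
1—3 (16): add — endpoints in different components.
4—5 (17): skip — 4 and 5 already connected.
4—8 (17): skip — 4 and 8 already connected.
6—7 (17): add — endpoints in different components.
Edges rejected before the tree was complete: 2.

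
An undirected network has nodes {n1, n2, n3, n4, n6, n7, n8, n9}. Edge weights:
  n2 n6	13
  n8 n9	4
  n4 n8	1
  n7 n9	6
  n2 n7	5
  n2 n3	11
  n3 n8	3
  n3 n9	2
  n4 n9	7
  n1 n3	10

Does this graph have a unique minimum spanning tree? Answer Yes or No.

Kruskal's algorithm — process edges by increasing weight (ties by edge label):
n4 n8 (1): add — endpoints in different components.
n3 n9 (2): add — endpoints in different components.
n3 n8 (3): add — endpoints in different components.
n8 n9 (4): skip — n9 and n8 already connected.
n2 n7 (5): add — endpoints in different components.
n7 n9 (6): add — endpoints in different components.
n4 n9 (7): skip — n9 and n4 already connected.
n1 n3 (10): add — endpoints in different components.
n2 n3 (11): skip — n2 and n3 already connected.
n2 n6 (13): add — endpoints in different components.
Every non-tree edge has weight strictly greater than the heaviest edge on the tree path between its endpoints, so the MST is unique.

Yes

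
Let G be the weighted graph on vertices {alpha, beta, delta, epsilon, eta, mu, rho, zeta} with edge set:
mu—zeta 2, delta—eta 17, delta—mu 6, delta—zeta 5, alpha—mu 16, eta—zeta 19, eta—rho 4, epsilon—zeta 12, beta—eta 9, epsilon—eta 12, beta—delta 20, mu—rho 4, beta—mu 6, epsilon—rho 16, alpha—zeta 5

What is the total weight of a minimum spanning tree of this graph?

38

Grow the tree from eta using Prim:
Step 1: cheapest edge leaving the tree is eta—rho (4); add rho.
Step 2: cheapest edge leaving the tree is mu—rho (4); add mu.
Step 3: cheapest edge leaving the tree is mu—zeta (2); add zeta.
Step 4: cheapest edge leaving the tree is alpha—zeta (5); add alpha.
Step 5: cheapest edge leaving the tree is delta—zeta (5); add delta.
Step 6: cheapest edge leaving the tree is beta—mu (6); add beta.
Step 7: cheapest edge leaving the tree is epsilon—eta (12); add epsilon.
MST edges: eta—rho, mu—rho, mu—zeta, alpha—zeta, delta—zeta, beta—mu, epsilon—eta; total weight 4+4+2+5+5+6+12 = 38.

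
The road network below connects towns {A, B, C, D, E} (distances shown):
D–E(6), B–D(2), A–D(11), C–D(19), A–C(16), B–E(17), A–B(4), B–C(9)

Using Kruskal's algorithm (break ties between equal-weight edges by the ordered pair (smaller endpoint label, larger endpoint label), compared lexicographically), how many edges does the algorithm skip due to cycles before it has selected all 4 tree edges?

Kruskal: consider edges lightest-first.
B–D (2): add — endpoints in different components.
A–B (4): add — endpoints in different components.
D–E (6): add — endpoints in different components.
B–C (9): add — endpoints in different components.
Edges rejected before the tree was complete: 0.

0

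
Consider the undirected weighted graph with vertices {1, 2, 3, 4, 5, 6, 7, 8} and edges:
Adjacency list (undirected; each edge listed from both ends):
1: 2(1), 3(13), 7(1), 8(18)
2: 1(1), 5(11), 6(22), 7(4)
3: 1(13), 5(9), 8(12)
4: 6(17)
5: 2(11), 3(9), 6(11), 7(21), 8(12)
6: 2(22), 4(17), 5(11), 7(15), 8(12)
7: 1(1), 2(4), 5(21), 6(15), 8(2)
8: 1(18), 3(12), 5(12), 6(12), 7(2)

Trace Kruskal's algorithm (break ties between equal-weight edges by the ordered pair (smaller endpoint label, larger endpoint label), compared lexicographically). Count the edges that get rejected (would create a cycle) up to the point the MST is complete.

Sort edges by weight, then run Kruskal:
1 2 (1): add — endpoints in different components.
1 7 (1): add — endpoints in different components.
7 8 (2): add — endpoints in different components.
2 7 (4): skip — 2 and 7 already connected.
3 5 (9): add — endpoints in different components.
2 5 (11): add — endpoints in different components.
5 6 (11): add — endpoints in different components.
3 8 (12): skip — 3 and 8 already connected.
5 8 (12): skip — 5 and 8 already connected.
6 8 (12): skip — 6 and 8 already connected.
1 3 (13): skip — 1 and 3 already connected.
6 7 (15): skip — 6 and 7 already connected.
4 6 (17): add — endpoints in different components.
Edges rejected before the tree was complete: 6.

6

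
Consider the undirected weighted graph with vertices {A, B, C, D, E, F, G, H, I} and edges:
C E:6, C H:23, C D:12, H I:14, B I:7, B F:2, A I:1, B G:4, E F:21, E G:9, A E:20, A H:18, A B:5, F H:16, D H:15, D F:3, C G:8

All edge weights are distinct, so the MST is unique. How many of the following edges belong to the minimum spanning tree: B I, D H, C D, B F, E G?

Kruskal's algorithm — process edges by increasing weight (ties by edge label):
A I (1): add — endpoints in different components.
B F (2): add — endpoints in different components.
D F (3): add — endpoints in different components.
B G (4): add — endpoints in different components.
A B (5): add — endpoints in different components.
C E (6): add — endpoints in different components.
B I (7): skip — B and I already connected.
C G (8): add — endpoints in different components.
E G (9): skip — E and G already connected.
C D (12): skip — C and D already connected.
H I (14): add — endpoints in different components.
MST edge set: {A I, B F, D F, B G, A B, C E, C G, H I}.
Of the listed edges, {B F} are in the MST → 1.

1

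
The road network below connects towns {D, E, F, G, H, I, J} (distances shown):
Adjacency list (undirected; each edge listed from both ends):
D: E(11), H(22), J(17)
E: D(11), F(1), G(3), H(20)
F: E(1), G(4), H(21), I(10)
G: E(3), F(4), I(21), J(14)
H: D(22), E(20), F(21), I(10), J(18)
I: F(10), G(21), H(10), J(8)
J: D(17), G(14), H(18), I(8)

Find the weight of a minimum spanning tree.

43

Kruskal's algorithm — process edges by increasing weight (ties by edge label):
E–F (1): add. Components now {D} {E,F} {G} {H} {I} {J}
E–G (3): add. Components now {D} {E,F,G} {H} {I} {J}
F–G (4): skip — F and G already connected.
I–J (8): add. Components now {D} {E,F,G} {H} {I,J}
F–I (10): add. Components now {D} {E,F,G,I,J} {H}
H–I (10): add. Components now {D} {E,F,G,H,I,J}
D–E (11): add. Components now {D,E,F,G,H,I,J}
MST edges: E–F, E–G, I–J, F–I, H–I, D–E; total weight 1+3+8+10+10+11 = 43.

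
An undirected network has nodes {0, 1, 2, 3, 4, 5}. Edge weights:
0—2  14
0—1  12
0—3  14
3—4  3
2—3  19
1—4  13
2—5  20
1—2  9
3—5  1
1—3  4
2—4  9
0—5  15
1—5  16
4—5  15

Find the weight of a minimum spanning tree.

29

Kruskal's algorithm — process edges by increasing weight (ties by edge label):
3—5 (1): add — endpoints in different components.
3—4 (3): add — endpoints in different components.
1—3 (4): add — endpoints in different components.
1—2 (9): add — endpoints in different components.
2—4 (9): skip — 2 and 4 already connected.
0—1 (12): add — endpoints in different components.
MST edges: 3—5, 3—4, 1—3, 1—2, 0—1; total weight 1+3+4+9+12 = 29.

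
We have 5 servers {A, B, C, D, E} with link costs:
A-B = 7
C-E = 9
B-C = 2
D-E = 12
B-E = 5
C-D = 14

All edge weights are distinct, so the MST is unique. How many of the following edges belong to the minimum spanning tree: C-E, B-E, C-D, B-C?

2

Kruskal's algorithm — process edges by increasing weight (ties by edge label):
B-C (2): add — endpoints in different components.
B-E (5): add — endpoints in different components.
A-B (7): add — endpoints in different components.
C-E (9): skip — C and E already connected.
D-E (12): add — endpoints in different components.
MST edge set: {B-C, B-E, A-B, D-E}.
Of the listed edges, {B-E, B-C} are in the MST → 2.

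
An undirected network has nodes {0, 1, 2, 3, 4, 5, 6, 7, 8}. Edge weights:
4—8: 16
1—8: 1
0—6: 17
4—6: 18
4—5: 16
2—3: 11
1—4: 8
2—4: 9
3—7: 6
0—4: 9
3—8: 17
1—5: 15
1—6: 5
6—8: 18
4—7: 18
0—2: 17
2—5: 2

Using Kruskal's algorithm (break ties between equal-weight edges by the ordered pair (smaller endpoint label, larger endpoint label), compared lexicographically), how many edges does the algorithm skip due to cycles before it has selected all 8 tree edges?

0

Kruskal: consider edges lightest-first.
1—8 (1): add — endpoints in different components.
2—5 (2): add — endpoints in different components.
1—6 (5): add — endpoints in different components.
3—7 (6): add — endpoints in different components.
1—4 (8): add — endpoints in different components.
0—4 (9): add — endpoints in different components.
2—4 (9): add — endpoints in different components.
2—3 (11): add — endpoints in different components.
Edges rejected before the tree was complete: 0.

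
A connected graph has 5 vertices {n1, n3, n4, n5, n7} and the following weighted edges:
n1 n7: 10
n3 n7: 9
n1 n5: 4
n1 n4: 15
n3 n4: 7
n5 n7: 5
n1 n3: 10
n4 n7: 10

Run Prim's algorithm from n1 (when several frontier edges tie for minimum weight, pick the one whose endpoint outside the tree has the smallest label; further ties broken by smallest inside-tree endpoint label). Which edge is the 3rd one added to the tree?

n3-n7

Prim, starting at n1.
Step 1: cheapest edge leaving the tree is n1 n5 (4); add n5.
Step 2: cheapest edge leaving the tree is n5 n7 (5); add n7.
Step 3: cheapest edge leaving the tree is n3 n7 (9); add n3.
Step 4: cheapest edge leaving the tree is n3 n4 (7); add n4.
The 3rd edge added is n3 n7.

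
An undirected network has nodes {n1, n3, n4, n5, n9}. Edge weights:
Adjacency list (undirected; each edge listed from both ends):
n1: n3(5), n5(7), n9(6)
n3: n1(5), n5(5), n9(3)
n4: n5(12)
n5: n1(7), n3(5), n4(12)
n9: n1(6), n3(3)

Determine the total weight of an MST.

Prim's algorithm from n3:
Step 1: cheapest edge leaving the tree is n3-n9 (3); add n9.
Step 2: cheapest edge leaving the tree is n1-n3 (5); add n1.
Step 3: cheapest edge leaving the tree is n3-n5 (5); add n5.
Step 4: cheapest edge leaving the tree is n4-n5 (12); add n4.
MST edges: n3-n9, n1-n3, n3-n5, n4-n5; total weight 3+5+5+12 = 25.

25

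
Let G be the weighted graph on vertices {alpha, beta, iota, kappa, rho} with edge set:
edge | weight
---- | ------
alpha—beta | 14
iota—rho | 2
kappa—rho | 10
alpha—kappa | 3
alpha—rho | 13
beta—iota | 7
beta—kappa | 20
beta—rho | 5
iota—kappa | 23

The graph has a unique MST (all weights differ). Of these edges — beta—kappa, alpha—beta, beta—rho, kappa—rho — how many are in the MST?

Kruskal's algorithm — process edges by increasing weight (ties by edge label):
iota—rho (2): add — endpoints in different components.
alpha—kappa (3): add — endpoints in different components.
beta—rho (5): add — endpoints in different components.
beta—iota (7): skip — iota and beta already connected.
kappa—rho (10): add — endpoints in different components.
MST edge set: {iota—rho, alpha—kappa, beta—rho, kappa—rho}.
Of the listed edges, {beta—rho, kappa—rho} are in the MST → 2.

2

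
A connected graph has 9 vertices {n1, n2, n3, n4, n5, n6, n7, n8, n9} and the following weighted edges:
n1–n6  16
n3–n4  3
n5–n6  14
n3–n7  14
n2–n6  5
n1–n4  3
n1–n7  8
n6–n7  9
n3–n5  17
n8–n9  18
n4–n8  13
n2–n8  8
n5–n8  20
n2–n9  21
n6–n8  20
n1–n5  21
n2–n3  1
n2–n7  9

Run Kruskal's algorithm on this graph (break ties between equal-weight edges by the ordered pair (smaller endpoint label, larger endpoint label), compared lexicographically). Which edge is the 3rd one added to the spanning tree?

Kruskal: consider edges lightest-first.
n2–n3 (1): add — endpoints in different components.
n1–n4 (3): add — endpoints in different components.
n3–n4 (3): add — endpoints in different components.
n2–n6 (5): add — endpoints in different components.
n1–n7 (8): add — endpoints in different components.
n2–n8 (8): add — endpoints in different components.
n2–n7 (9): skip — n7 and n2 already connected.
n6–n7 (9): skip — n6 and n7 already connected.
n4–n8 (13): skip — n4 and n8 already connected.
n3–n7 (14): skip — n3 and n7 already connected.
n5–n6 (14): add — endpoints in different components.
n1–n6 (16): skip — n1 and n6 already connected.
n3–n5 (17): skip — n5 and n3 already connected.
n8–n9 (18): add — endpoints in different components.
The 3rd edge added is n3–n4.

n3-n4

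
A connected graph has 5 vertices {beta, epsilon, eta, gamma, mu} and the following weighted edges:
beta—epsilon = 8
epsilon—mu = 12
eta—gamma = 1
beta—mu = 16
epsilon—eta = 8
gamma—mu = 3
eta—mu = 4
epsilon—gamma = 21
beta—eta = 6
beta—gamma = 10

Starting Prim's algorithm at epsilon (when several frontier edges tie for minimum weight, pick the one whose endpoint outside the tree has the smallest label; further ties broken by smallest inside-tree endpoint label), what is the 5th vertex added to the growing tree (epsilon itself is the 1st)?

mu

Prim's algorithm from epsilon:
Step 1: cheapest edge leaving the tree is beta—epsilon (8); add beta.
Step 2: cheapest edge leaving the tree is beta—eta (6); add eta.
Step 3: cheapest edge leaving the tree is eta—gamma (1); add gamma.
Step 4: cheapest edge leaving the tree is gamma—mu (3); add mu.
Vertex order: epsilon, beta, eta, gamma, mu. The 5th vertex is mu.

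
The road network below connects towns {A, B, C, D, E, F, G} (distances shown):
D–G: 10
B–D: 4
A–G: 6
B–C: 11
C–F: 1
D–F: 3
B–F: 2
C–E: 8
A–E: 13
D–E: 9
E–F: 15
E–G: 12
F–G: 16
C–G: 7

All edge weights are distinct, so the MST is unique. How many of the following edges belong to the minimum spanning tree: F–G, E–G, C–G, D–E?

1

Sort edges by weight, then run Kruskal:
C–F (1): add. Components now {A} {B} {C,F} {D} {E} {G}
B–F (2): add. Components now {A} {B,C,F} {D} {E} {G}
D–F (3): add. Components now {A} {B,C,D,F} {E} {G}
B–D (4): skip — B and D already connected.
A–G (6): add. Components now {A,G} {B,C,D,F} {E}
C–G (7): add. Components now {A,B,C,D,F,G} {E}
C–E (8): add. Components now {A,B,C,D,E,F,G}
MST edge set: {C–F, B–F, D–F, A–G, C–G, C–E}.
Of the listed edges, {C–G} are in the MST → 1.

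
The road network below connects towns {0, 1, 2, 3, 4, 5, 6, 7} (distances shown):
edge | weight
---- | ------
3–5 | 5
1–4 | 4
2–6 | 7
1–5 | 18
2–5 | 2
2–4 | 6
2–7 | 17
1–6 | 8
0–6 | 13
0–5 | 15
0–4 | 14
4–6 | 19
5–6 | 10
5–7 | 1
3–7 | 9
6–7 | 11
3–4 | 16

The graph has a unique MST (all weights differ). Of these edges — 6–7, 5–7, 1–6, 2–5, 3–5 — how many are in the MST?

3

Kruskal's algorithm — process edges by increasing weight (ties by edge label):
5–7 (1): add — endpoints in different components.
2–5 (2): add — endpoints in different components.
1–4 (4): add — endpoints in different components.
3–5 (5): add — endpoints in different components.
2–4 (6): add — endpoints in different components.
2–6 (7): add — endpoints in different components.
1–6 (8): skip — 1 and 6 already connected.
3–7 (9): skip — 3 and 7 already connected.
5–6 (10): skip — 5 and 6 already connected.
6–7 (11): skip — 6 and 7 already connected.
0–6 (13): add — endpoints in different components.
MST edge set: {5–7, 2–5, 1–4, 3–5, 2–4, 2–6, 0–6}.
Of the listed edges, {5–7, 2–5, 3–5} are in the MST → 3.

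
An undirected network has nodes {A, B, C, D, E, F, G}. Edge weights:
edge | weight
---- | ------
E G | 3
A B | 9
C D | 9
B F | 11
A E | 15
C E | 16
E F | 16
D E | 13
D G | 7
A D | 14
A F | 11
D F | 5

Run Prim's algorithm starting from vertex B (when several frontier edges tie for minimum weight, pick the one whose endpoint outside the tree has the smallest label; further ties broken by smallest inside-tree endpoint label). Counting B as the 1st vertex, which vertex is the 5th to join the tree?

Prim's algorithm from B:
Step 1: cheapest edge leaving the tree is A B (9); add A.
Step 2: cheapest edge leaving the tree is A F (11); add F.
Step 3: cheapest edge leaving the tree is D F (5); add D.
Step 4: cheapest edge leaving the tree is D G (7); add G.
Step 5: cheapest edge leaving the tree is E G (3); add E.
Step 6: cheapest edge leaving the tree is C D (9); add C.
Vertex order: B, A, F, D, G, E, C. The 5th vertex is G.

G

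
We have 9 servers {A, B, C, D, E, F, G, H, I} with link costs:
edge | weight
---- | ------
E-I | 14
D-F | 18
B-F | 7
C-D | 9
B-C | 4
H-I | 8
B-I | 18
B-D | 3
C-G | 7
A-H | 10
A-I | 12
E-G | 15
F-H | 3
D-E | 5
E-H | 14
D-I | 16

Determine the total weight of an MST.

Kruskal's algorithm — process edges by increasing weight (ties by edge label):
B-D (3): add — endpoints in different components.
F-H (3): add — endpoints in different components.
B-C (4): add — endpoints in different components.
D-E (5): add — endpoints in different components.
B-F (7): add — endpoints in different components.
C-G (7): add — endpoints in different components.
H-I (8): add — endpoints in different components.
C-D (9): skip — C and D already connected.
A-H (10): add — endpoints in different components.
MST edges: B-D, F-H, B-C, D-E, B-F, C-G, H-I, A-H; total weight 3+3+4+5+7+7+8+10 = 47.

47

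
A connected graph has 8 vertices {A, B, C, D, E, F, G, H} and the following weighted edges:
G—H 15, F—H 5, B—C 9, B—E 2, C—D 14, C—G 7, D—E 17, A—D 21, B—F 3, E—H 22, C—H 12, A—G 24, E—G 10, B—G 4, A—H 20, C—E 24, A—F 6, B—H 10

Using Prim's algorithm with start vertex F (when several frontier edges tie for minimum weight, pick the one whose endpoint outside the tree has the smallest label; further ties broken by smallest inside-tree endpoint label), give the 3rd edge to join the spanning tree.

B-G

Grow the tree from F using Prim:
Step 1: cheapest edge leaving the tree is B—F (3); add B.
Step 2: cheapest edge leaving the tree is B—E (2); add E.
Step 3: cheapest edge leaving the tree is B—G (4); add G.
Step 4: cheapest edge leaving the tree is F—H (5); add H.
Step 5: cheapest edge leaving the tree is A—F (6); add A.
Step 6: cheapest edge leaving the tree is C—G (7); add C.
Step 7: cheapest edge leaving the tree is C—D (14); add D.
The 3rd edge added is B—G.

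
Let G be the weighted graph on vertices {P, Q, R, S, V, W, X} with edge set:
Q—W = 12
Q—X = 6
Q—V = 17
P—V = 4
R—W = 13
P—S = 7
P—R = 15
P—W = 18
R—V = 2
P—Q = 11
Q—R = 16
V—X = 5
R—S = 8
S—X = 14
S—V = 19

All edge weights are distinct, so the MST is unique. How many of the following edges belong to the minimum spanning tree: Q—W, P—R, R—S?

Kruskal's algorithm — process edges by increasing weight (ties by edge label):
R—V (2): add — endpoints in different components.
P—V (4): add — endpoints in different components.
V—X (5): add — endpoints in different components.
Q—X (6): add — endpoints in different components.
P—S (7): add — endpoints in different components.
R—S (8): skip — R and S already connected.
P—Q (11): skip — Q and P already connected.
Q—W (12): add — endpoints in different components.
MST edge set: {R—V, P—V, V—X, Q—X, P—S, Q—W}.
Of the listed edges, {Q—W} are in the MST → 1.

1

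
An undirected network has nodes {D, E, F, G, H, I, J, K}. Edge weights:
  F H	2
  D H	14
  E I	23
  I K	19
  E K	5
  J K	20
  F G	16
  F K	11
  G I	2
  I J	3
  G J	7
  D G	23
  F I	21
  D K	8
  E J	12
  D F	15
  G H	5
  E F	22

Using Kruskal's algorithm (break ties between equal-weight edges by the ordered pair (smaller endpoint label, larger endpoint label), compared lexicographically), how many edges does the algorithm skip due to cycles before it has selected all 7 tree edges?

1

Sort edges by weight, then run Kruskal:
F H (2): add — endpoints in different components.
G I (2): add — endpoints in different components.
I J (3): add — endpoints in different components.
E K (5): add — endpoints in different components.
G H (5): add — endpoints in different components.
G J (7): skip — G and J already connected.
D K (8): add — endpoints in different components.
F K (11): add — endpoints in different components.
Edges rejected before the tree was complete: 1.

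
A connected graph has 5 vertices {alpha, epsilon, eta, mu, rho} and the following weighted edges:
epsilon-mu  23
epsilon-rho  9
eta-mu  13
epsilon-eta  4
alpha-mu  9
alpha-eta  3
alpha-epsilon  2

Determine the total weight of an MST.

23

Prim, starting at alpha.
Step 1: frontier [alpha-epsilon 2, alpha-eta 3, alpha-mu 9] → take alpha-epsilon (2); add epsilon.
Step 2: frontier [alpha-eta 3, alpha-mu 9, epsilon-eta 4, epsilon-rho 9, epsilon-mu 23] → take alpha-eta (3); add eta.
Step 3: frontier [alpha-mu 9, epsilon-rho 9, epsilon-mu 23, eta-mu 13] → take alpha-mu (9); add mu.
Step 4: frontier [epsilon-rho 9] → take epsilon-rho (9); add rho.
MST edges: alpha-epsilon, alpha-eta, alpha-mu, epsilon-rho; total weight 2+3+9+9 = 23.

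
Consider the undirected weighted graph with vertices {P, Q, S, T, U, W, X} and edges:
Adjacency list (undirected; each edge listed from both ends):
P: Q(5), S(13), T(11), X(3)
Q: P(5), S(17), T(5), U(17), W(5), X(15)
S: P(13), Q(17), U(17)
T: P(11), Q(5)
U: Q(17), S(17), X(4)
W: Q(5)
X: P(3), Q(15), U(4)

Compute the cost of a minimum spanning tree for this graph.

35

Kruskal's algorithm — process edges by increasing weight (ties by edge label):
P-X (3): add — endpoints in different components.
U-X (4): add — endpoints in different components.
P-Q (5): add — endpoints in different components.
Q-T (5): add — endpoints in different components.
Q-W (5): add — endpoints in different components.
P-T (11): skip — P and T already connected.
P-S (13): add — endpoints in different components.
MST edges: P-X, U-X, P-Q, Q-T, Q-W, P-S; total weight 3+4+5+5+5+13 = 35.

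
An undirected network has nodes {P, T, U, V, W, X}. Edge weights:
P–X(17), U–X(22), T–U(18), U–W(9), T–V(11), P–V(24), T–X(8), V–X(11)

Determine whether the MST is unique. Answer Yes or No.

Kruskal: consider edges lightest-first.
T–X (8): add — endpoints in different components.
U–W (9): add — endpoints in different components.
T–V (11): add — endpoints in different components.
V–X (11): skip — V and X already connected.
P–X (17): add — endpoints in different components.
T–U (18): add — endpoints in different components.
Non-tree edge V–X has weight 11, equal to the heaviest edge on its tree cycle — swapping gives another MST of the same weight. Not unique.

No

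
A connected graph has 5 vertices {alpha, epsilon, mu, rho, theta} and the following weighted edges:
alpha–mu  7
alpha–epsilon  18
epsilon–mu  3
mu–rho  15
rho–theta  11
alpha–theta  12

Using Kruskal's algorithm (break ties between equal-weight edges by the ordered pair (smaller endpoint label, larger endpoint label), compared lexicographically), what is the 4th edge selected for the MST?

alpha-theta

Sort edges by weight, then run Kruskal:
epsilon–mu (3): add. Components now {alpha} {theta} {epsilon,mu} {rho}
alpha–mu (7): add. Components now {alpha,epsilon,mu} {theta} {rho}
rho–theta (11): add. Components now {alpha,epsilon,mu} {rho,theta}
alpha–theta (12): add. Components now {alpha,epsilon,mu,rho,theta}
The 4th edge added is alpha–theta.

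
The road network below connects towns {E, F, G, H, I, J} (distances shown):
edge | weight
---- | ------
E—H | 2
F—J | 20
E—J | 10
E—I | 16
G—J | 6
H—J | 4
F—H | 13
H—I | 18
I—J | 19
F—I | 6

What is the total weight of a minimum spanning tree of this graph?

31

Kruskal: consider edges lightest-first.
E—H (2): add. Components now {E,H} {F} {G} {I} {J}
H—J (4): add. Components now {E,H,J} {F} {G} {I}
F—I (6): add. Components now {E,H,J} {F,I} {G}
G—J (6): add. Components now {E,G,H,J} {F,I}
E—J (10): skip — E and J already connected.
F—H (13): add. Components now {E,F,G,H,I,J}
MST edges: E—H, H—J, F—I, G—J, F—H; total weight 2+4+6+6+13 = 31.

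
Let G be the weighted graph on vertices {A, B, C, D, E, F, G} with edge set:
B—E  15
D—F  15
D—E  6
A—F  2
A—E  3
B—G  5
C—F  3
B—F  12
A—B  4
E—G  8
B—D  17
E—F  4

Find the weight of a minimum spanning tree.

23

Prim, starting at E.
Step 1: frontier [A—E 3, E—F 4, D—E 6, E—G 8, B—E 15] → take A—E (3); add A.
Step 2: frontier [A—F 2, A—B 4, E—F 4, D—E 6, E—G 8, B—E 15] → take A—F (2); add F.
Step 3: frontier [A—B 4, D—E 6, E—G 8, B—E 15, C—F 3, B—F 12, D—F 15] → take C—F (3); add C.
Step 4: frontier [A—B 4, D—E 6, E—G 8, B—E 15, B—F 12, D—F 15] → take A—B (4); add B.
Step 5: frontier [B—G 5, B—D 17, D—E 6, E—G 8, D—F 15] → take B—G (5); add G.
Step 6: frontier [B—D 17, D—E 6, D—F 15] → take D—E (6); add D.
MST edges: A—E, A—F, C—F, A—B, B—G, D—E; total weight 3+2+3+4+5+6 = 23.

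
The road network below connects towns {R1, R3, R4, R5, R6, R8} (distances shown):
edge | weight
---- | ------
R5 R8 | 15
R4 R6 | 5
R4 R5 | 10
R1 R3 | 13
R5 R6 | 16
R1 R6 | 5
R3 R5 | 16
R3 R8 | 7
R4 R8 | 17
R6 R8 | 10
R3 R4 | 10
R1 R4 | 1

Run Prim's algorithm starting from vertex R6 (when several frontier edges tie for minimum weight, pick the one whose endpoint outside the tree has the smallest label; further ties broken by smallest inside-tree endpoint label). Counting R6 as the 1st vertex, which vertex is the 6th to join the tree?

Grow the tree from R6 using Prim:
Step 1: cheapest edge leaving the tree is R1 R6 (5); add R1.
Step 2: cheapest edge leaving the tree is R1 R4 (1); add R4.
Step 3: cheapest edge leaving the tree is R3 R4 (10); add R3.
Step 4: cheapest edge leaving the tree is R3 R8 (7); add R8.
Step 5: cheapest edge leaving the tree is R4 R5 (10); add R5.
Vertex order: R6, R1, R4, R3, R8, R5. The 6th vertex is R5.

R5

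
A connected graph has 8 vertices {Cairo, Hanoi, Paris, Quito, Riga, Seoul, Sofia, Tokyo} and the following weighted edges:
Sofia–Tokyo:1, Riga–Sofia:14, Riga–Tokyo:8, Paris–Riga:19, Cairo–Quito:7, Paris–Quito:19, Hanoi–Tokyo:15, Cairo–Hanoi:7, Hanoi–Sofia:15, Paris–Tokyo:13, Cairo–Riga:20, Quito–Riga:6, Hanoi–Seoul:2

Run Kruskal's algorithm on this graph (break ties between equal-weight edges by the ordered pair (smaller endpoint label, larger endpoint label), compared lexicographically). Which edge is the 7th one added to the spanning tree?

Paris-Tokyo

Kruskal: consider edges lightest-first.
Sofia–Tokyo (1): add — endpoints in different components.
Hanoi–Seoul (2): add — endpoints in different components.
Quito–Riga (6): add — endpoints in different components.
Cairo–Hanoi (7): add — endpoints in different components.
Cairo–Quito (7): add — endpoints in different components.
Riga–Tokyo (8): add — endpoints in different components.
Paris–Tokyo (13): add — endpoints in different components.
The 7th edge added is Paris–Tokyo.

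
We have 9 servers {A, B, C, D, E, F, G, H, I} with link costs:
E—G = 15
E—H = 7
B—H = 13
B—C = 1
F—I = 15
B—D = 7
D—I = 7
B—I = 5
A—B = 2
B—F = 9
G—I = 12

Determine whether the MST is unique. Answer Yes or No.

Kruskal's algorithm — process edges by increasing weight (ties by edge label):
B—C (1): add — endpoints in different components.
A—B (2): add — endpoints in different components.
B—I (5): add — endpoints in different components.
B—D (7): add — endpoints in different components.
D—I (7): skip — D and I already connected.
E—H (7): add — endpoints in different components.
B—F (9): add — endpoints in different components.
G—I (12): add — endpoints in different components.
B—H (13): add — endpoints in different components.
Non-tree edge D—I has weight 7, equal to the heaviest edge on its tree cycle — swapping gives another MST of the same weight. Not unique.

No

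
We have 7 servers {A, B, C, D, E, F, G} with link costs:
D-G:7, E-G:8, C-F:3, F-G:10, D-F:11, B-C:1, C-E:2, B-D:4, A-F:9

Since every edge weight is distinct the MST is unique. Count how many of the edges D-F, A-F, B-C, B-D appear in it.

Sort edges by weight, then run Kruskal:
B-C (1): add — endpoints in different components.
C-E (2): add — endpoints in different components.
C-F (3): add — endpoints in different components.
B-D (4): add — endpoints in different components.
D-G (7): add — endpoints in different components.
E-G (8): skip — E and G already connected.
A-F (9): add — endpoints in different components.
MST edge set: {B-C, C-E, C-F, B-D, D-G, A-F}.
Of the listed edges, {A-F, B-C, B-D} are in the MST → 3.

3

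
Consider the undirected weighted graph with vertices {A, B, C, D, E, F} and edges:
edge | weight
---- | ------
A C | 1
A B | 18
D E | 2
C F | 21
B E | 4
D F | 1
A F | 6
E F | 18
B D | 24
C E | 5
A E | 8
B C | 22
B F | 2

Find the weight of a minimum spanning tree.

11

Sort edges by weight, then run Kruskal:
A C (1): add. Components now {A,C} {B} {D} {E} {F}
D F (1): add. Components now {A,C} {B} {D,F} {E}
B F (2): add. Components now {A,C} {B,D,F} {E}
D E (2): add. Components now {A,C} {B,D,E,F}
B E (4): skip — B and E already connected.
C E (5): add. Components now {A,B,C,D,E,F}
MST edges: A C, D F, B F, D E, C E; total weight 1+1+2+2+5 = 11.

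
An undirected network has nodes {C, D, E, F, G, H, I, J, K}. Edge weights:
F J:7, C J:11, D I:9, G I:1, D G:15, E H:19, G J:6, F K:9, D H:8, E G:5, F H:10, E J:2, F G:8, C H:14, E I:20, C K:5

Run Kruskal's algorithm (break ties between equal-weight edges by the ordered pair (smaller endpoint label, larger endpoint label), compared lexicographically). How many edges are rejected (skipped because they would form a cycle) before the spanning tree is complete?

Kruskal: consider edges lightest-first.
G I (1): add — endpoints in different components.
E J (2): add — endpoints in different components.
C K (5): add — endpoints in different components.
E G (5): add — endpoints in different components.
G J (6): skip — G and J already connected.
F J (7): add — endpoints in different components.
D H (8): add — endpoints in different components.
F G (8): skip — F and G already connected.
D I (9): add — endpoints in different components.
F K (9): add — endpoints in different components.
Edges rejected before the tree was complete: 2.

2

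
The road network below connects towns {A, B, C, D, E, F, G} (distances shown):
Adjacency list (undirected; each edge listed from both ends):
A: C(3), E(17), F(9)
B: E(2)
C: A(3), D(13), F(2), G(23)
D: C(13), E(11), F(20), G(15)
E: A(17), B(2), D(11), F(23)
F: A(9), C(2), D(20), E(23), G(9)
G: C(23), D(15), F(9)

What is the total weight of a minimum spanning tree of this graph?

Sort edges by weight, then run Kruskal:
B-E (2): add. Components now {A} {B,E} {C} {D} {F} {G}
C-F (2): add. Components now {A} {B,E} {C,F} {D} {G}
A-C (3): add. Components now {A,C,F} {B,E} {D} {G}
A-F (9): skip — A and F already connected.
F-G (9): add. Components now {A,C,F,G} {B,E} {D}
D-E (11): add. Components now {A,C,F,G} {B,D,E}
C-D (13): add. Components now {A,B,C,D,E,F,G}
MST edges: B-E, C-F, A-C, F-G, D-E, C-D; total weight 2+2+3+9+11+13 = 40.

40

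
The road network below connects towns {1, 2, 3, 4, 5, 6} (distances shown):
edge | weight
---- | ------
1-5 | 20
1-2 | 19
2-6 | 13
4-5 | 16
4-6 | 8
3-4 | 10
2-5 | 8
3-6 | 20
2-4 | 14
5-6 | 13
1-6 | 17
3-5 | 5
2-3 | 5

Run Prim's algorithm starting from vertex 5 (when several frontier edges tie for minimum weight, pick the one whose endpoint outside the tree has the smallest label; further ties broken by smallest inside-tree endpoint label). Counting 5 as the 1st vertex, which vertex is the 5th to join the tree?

Grow the tree from 5 using Prim:
Step 1: cheapest edge leaving the tree is 3-5 (5); add 3.
Step 2: cheapest edge leaving the tree is 2-3 (5); add 2.
Step 3: cheapest edge leaving the tree is 3-4 (10); add 4.
Step 4: cheapest edge leaving the tree is 4-6 (8); add 6.
Step 5: cheapest edge leaving the tree is 1-6 (17); add 1.
Vertex order: 5, 3, 2, 4, 6, 1. The 5th vertex is 6.

6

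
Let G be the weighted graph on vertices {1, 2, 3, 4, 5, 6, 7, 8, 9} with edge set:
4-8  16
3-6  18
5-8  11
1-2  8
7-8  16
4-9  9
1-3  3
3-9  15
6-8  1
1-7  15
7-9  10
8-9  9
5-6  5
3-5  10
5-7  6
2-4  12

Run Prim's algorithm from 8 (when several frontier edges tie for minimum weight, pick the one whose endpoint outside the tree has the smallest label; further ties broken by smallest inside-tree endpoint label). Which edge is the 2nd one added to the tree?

5-6

Grow the tree from 8 using Prim:
Step 1: cheapest edge leaving the tree is 6-8 (1); add 6.
Step 2: cheapest edge leaving the tree is 5-6 (5); add 5.
Step 3: cheapest edge leaving the tree is 5-7 (6); add 7.
Step 4: cheapest edge leaving the tree is 8-9 (9); add 9.
Step 5: cheapest edge leaving the tree is 4-9 (9); add 4.
Step 6: cheapest edge leaving the tree is 3-5 (10); add 3.
Step 7: cheapest edge leaving the tree is 1-3 (3); add 1.
Step 8: cheapest edge leaving the tree is 1-2 (8); add 2.
The 2nd edge added is 5-6.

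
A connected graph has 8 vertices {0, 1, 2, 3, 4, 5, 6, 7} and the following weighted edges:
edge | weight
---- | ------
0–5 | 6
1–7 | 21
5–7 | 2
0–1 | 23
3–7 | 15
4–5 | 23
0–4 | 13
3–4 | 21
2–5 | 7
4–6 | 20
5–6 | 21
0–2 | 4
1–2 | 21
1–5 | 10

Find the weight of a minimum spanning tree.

Grow the tree from 4 using Prim:
Step 1: cheapest edge leaving the tree is 0–4 (13); add 0.
Step 2: cheapest edge leaving the tree is 0–2 (4); add 2.
Step 3: cheapest edge leaving the tree is 0–5 (6); add 5.
Step 4: cheapest edge leaving the tree is 5–7 (2); add 7.
Step 5: cheapest edge leaving the tree is 1–5 (10); add 1.
Step 6: cheapest edge leaving the tree is 3–7 (15); add 3.
Step 7: cheapest edge leaving the tree is 4–6 (20); add 6.
MST edges: 0–4, 0–2, 0–5, 5–7, 1–5, 3–7, 4–6; total weight 13+4+6+2+10+15+20 = 70.

70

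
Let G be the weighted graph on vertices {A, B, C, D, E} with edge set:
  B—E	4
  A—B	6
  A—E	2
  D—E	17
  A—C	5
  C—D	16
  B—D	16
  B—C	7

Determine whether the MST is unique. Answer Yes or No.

No

Kruskal's algorithm — process edges by increasing weight (ties by edge label):
A—E (2): add. Components now {A,E} {B} {C} {D}
B—E (4): add. Components now {A,B,E} {C} {D}
A—C (5): add. Components now {A,B,C,E} {D}
A—B (6): skip — A and B already connected.
B—C (7): skip — B and C already connected.
B—D (16): add. Components now {A,B,C,D,E}
Non-tree edge C—D has weight 16, equal to the heaviest edge on its tree cycle — swapping gives another MST of the same weight. Not unique.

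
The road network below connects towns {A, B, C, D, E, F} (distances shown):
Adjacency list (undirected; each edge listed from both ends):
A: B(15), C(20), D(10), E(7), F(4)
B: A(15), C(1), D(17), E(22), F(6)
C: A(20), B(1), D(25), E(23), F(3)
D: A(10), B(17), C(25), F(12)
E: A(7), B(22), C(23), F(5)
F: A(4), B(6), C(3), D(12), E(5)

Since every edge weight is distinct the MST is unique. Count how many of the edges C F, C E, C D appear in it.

Kruskal's algorithm — process edges by increasing weight (ties by edge label):
B C (1): add. Components now {A} {B,C} {D} {E} {F}
C F (3): add. Components now {A} {B,C,F} {D} {E}
A F (4): add. Components now {A,B,C,F} {D} {E}
E F (5): add. Components now {A,B,C,E,F} {D}
B F (6): skip — B and F already connected.
A E (7): skip — A and E already connected.
A D (10): add. Components now {A,B,C,D,E,F}
MST edge set: {B C, C F, A F, E F, A D}.
Of the listed edges, {C F} are in the MST → 1.

1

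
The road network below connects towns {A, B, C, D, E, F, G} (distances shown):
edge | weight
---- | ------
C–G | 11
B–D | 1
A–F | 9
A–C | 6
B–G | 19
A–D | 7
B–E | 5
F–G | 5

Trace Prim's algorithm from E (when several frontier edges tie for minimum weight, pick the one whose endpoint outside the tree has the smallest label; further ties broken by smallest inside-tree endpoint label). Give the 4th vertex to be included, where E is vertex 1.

A

Grow the tree from E using Prim:
Step 1: frontier [B–E 5] → take B–E (5); add B.
Step 2: frontier [B–D 1, B–G 19] → take B–D (1); add D.
Step 3: frontier [B–G 19, A–D 7] → take A–D (7); add A.
Step 4: frontier [A–C 6, A–F 9, B–G 19] → take A–C (6); add C.
Step 5: frontier [A–F 9, B–G 19, C–G 11] → take A–F (9); add F.
Step 6: frontier [B–G 19, C–G 11, F–G 5] → take F–G (5); add G.
Vertex order: E, B, D, A, C, F, G. The 4th vertex is A.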